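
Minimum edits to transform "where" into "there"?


Word 1: "where" (length 5)
Word 2: "there" (length 5)
One optimal edit sequence (insert/delete/substitute each cost 1):
  1. substitute 'w' -> 't'  (+1)
  2. keep 'h'
  3. keep 'e'
  4. keep 'r'
  5. keep 'e'
Total edit operations: 1
Edit distance = 1


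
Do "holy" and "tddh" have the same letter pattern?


Pattern of "holy": [0, 1, 2, 3]
Pattern of "tddh": [0, 1, 1, 2]
Patterns do not match
Same pattern = No


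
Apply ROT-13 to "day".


Word: "day"
Shift: 13
Each letter → (letter + shift) mod 26:
  'd' (3) + 13 = 16 → 'q'
  'a' (0) + 13 = 13 → 'n'
  'y' (24) + 13 = 11 → 'l'
Result = "qnl"


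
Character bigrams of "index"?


Word: "index" (length 5)
Number of bigrams = 5 - 2 + 1 = 4
  Position 0: "in"
  Position 1: "nd"
  Position 2: "de"
  Position 3: "ex"
Bigrams = "in", "nd", "de", "ex"


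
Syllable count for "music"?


Word: "music"
Syllable breakdown: mu | sic
Counting: 2 parts
= 2 syllables


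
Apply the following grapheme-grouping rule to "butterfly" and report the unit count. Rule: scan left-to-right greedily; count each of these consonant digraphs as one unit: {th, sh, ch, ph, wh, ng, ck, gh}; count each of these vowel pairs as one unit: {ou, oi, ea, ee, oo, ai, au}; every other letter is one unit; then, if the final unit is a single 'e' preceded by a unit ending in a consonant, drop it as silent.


Word: "butterfly" (9 letters)
Left-to-right scan:
  [1] 'b' (letter)
  [2] 'u' (letter)
  [3] 't' (letter)
  [4] 't' (letter)
  [5] 'e' (letter)
  [6] 'r' (letter)
  [7] 'f' (letter)
  [8] 'l' (letter)
  [9] 'y' (letter)
Units from scan: 9
Sound units = 9 units


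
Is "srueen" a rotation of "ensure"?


Word: "ensure", Candidate: "srueen"
Method: check if candidate is substring of word+word
"ensureensure" contains "srueen"? No
Is rotation = No


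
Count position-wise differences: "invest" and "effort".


Comparing character by character (same length = 6):
  Pos 0: 'i' vs 'e' !=
  Pos 1: 'n' vs 'f' !=
  Pos 2: 'v' vs 'f' !=
  Pos 3: 'e' vs 'o' !=
  Pos 4: 's' vs 'r' !=
  Pos 5: 't' vs 't' =
Hamming distance = 5


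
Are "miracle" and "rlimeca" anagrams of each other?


Word 1: "miracle" → sorted: aceilmr
Word 2: "rlimeca" → sorted: aceilmr
Same letters? aceilmr == aceilmr
Anagram = Yes


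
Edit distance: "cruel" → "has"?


Word 1: "cruel" (length 5)
Word 2: "has" (length 3)
One optimal edit sequence (insert/delete/substitute each cost 1):
  1. delete 'c'  (+1)
  2. delete 'r'  (+1)
  3. substitute 'u' -> 'h'  (+1)
  4. substitute 'e' -> 'a'  (+1)
  5. substitute 'l' -> 's'  (+1)
Total edit operations: 5
Edit distance = 5


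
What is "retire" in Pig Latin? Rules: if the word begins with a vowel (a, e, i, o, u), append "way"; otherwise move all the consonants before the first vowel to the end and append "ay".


Word: "retire"
Starts with consonant(s) → move to end, add 'ay'
Consonant cluster: "r"
Pig Latin = "etireray"


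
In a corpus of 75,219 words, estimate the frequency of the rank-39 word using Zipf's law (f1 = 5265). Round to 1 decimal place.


Zipf's law: f(r) = f(1) / r
f(1) = 5265
f(39) = 5265 / 39
= 135.0 occurrences


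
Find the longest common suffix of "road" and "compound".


Word 1: "road"
Word 2: "compound"
Comparing from end:
  Pos -1: 'd' == 'd'
  Pos -2: 'a' != 'n' (stop)
LCS = "d" (length 1)


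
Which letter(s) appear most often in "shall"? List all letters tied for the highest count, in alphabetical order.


Word: "shall"
Letter counts:
  'a': 1
  'h': 1
  'l': 2
  's': 1
Maximum count = 2
Most frequent = 'l' (2 times each)


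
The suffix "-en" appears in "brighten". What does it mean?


Suffix: -en
Example: brighten (bright + -en)
Meaning = to make / become


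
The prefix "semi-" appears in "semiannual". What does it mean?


Prefix: semi-
Example: semiannual (semi- + annual)
Meaning = half


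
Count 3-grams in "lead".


Word: "lead" (length 4)
Number of 3-grams = length - 3 + 1 = 4 - 3 + 1
= 2


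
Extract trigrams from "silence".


Word: "silence" (length 7)
Number of trigrams = 7 - 3 + 1 = 5
  Position 0: "sil"
  Position 1: "ile"
  Position 2: "len"
  Position 3: "enc"
  Position 4: "nce"
Trigrams = "sil", "ile", "len", "enc", "nce"


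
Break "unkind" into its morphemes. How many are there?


Word: "unkind"
Morphemes: un- + kind
Each morpheme carries meaning
= 2 morphemes


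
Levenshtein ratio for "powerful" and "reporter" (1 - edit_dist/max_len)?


Word 1: "powerful" (length 8)
Word 2: "reporter" (length 8)
One optimal edit sequence:
  1. substitute 'p' -> 'r'  (+1)
  2. substitute 'o' -> 'e'  (+1)
  3. substitute 'w' -> 'p'  (+1)
  4. substitute 'e' -> 'o'  (+1)
  5. keep 'r'
  6. substitute 'f' -> 't'  (+1)
  7. substitute 'u' -> 'e'  (+1)
  8. substitute 'l' -> 'r'  (+1)
Edit distance = 7
Max length = max(8, 8) = 8
Similarity = 1 - 7/8
= 0.1250


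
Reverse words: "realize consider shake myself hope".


Original: "realize consider shake myself hope"
Words (1..n): realize | consider | shake | myself | hope
Reversed (n..1): hope | myself | shake | consider | realize
Result = "hope myself shake consider realize"


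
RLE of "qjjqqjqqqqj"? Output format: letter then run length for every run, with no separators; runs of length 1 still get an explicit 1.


String: "qjjqqjqqqqj"
Scanning for consecutive runs:
  'q' x 1
  'j' x 2
  'q' x 2
  'j' x 1
  'q' x 4
  'j' x 1
RLE = "q1j2q2j1q4j1"


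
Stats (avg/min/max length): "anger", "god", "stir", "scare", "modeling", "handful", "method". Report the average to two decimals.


Lengths: "anger"=5, "god"=3, "stir"=4, "scare"=5, "modeling"=8, "handful"=7, "method"=6
Sum = 38, Count = 7
Average = 38/7 = 5.43
= avg=5.43, min=3, max=8


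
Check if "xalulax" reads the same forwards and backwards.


Word: "xalulax"
Reversed: "xalulax"
Forward == Backward? xalulax == xalulax
Palindrome = Yes


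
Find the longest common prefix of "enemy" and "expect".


Word 1: "enemy"
Word 2: "expect"
Comparing from start:
  Pos 0: 'e' == 'e'
  Pos 1: 'n' != 'x' (stop)
LCP = "e" (length 1)


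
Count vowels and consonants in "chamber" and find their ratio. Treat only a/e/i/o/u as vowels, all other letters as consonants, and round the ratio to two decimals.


Word: "chamber"
Vowels (a,e,i,o,u): 2
Consonants: 5
Ratio = 2/5
= 0.40


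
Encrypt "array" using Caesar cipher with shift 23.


Word: "array"
Shift: 23
Each letter → (letter + shift) mod 26:
  'a' (0) + 23 = 23 → 'x'
  'r' (17) + 23 = 14 → 'o'
  'r' (17) + 23 = 14 → 'o'
  'a' (0) + 23 = 23 → 'x'
  'y' (24) + 23 = 21 → 'v'
Result = "xooxv"


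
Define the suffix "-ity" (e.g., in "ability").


Suffix: -ity
Example: ability = able + -ity, with a spelling change
Meaning = quality of


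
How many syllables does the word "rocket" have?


Word: "rocket"
Syllable breakdown: rock | et
Counting: 2 parts
= 2 syllables


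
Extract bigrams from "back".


Word: "back" (length 4)
Number of bigrams = 4 - 2 + 1 = 3
  Position 0: "ba"
  Position 1: "ac"
  Position 2: "ck"
Bigrams = "ba", "ac", "ck"


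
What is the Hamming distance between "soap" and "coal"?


Comparing character by character (same length = 4):
  Pos 0: 's' vs 'c' !=
  Pos 1: 'o' vs 'o' =
  Pos 2: 'a' vs 'a' =
  Pos 3: 'p' vs 'l' !=
Hamming distance = 2


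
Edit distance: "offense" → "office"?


Word 1: "offense" (length 7)
Word 2: "office" (length 6)
One optimal edit sequence (insert/delete/substitute each cost 1):
  1. keep 'o'
  2. keep 'f'
  3. keep 'f'
  4. delete 'e'  (+1)
  5. substitute 'n' -> 'i'  (+1)
  6. substitute 's' -> 'c'  (+1)
  7. keep 'e'
Total edit operations: 3
Edit distance = 3


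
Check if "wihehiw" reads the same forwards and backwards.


Word: "wihehiw"
Reversed: "wihehiw"
Forward == Backward? wihehiw == wihehiw
Palindrome = Yes


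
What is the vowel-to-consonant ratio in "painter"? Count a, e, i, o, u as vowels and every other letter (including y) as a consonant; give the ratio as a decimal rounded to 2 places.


Word: "painter"
Vowels (a,e,i,o,u): 3
Consonants: 4
Ratio = 3/4
= 0.75


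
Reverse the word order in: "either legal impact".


Original: "either legal impact"
Words (1..n): either | legal | impact
Reversed (n..1): impact | legal | either
Result = "impact legal either"


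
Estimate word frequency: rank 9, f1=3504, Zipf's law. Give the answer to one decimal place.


Zipf's law: f(r) = f(1) / r
f(1) = 3504
f(9) = 3504 / 9
= 389.3 occurrences


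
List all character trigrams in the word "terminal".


Word: "terminal" (length 8)
Number of trigrams = 8 - 3 + 1 = 6
  Position 0: "ter"
  Position 1: "erm"
  Position 2: "rmi"
  Position 3: "min"
  Position 4: "ina"
  Position 5: "nal"
Trigrams = "ter", "erm", "rmi", "min", "ina", "nal"


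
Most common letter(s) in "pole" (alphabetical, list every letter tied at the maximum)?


Word: "pole"
Letter counts:
  'e': 1
  'l': 1
  'o': 1
  'p': 1
Maximum count = 1
Most frequent = 'e', 'l', 'o', 'p' (1 time each)


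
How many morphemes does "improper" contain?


Word: "improper"
Morphemes: im- / proper
Each morpheme carries meaning
= 2 morphemes


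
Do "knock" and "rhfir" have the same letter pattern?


Pattern of "knock": [0, 1, 2, 3, 0]
Pattern of "rhfir": [0, 1, 2, 3, 0]
Patterns match
Same pattern = Yes


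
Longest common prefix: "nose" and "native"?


Word 1: "nose"
Word 2: "native"
Comparing from start:
  Pos 0: 'n' == 'n'
  Pos 1: 'o' != 'a' (stop)
LCP = "n" (length 1)


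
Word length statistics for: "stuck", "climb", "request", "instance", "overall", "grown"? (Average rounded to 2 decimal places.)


Lengths: "stuck"=5, "climb"=5, "request"=7, "instance"=8, "overall"=7, "grown"=5
Sum = 37, Count = 6
Average = 37/6 = 6.17
= avg=6.17, min=5, max=8


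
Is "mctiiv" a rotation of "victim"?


Word: "victim", Candidate: "mctiiv"
Method: check if candidate is substring of word+word
"victimvictim" contains "mctiiv"? No
Is rotation = No


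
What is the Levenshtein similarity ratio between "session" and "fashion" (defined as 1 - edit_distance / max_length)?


Word 1: "session" (length 7)
Word 2: "fashion" (length 7)
One optimal edit sequence:
  1. substitute 's' -> 'f'  (+1)
  2. substitute 'e' -> 'a'  (+1)
  3. keep 's'
  4. substitute 's' -> 'h'  (+1)
  5. keep 'i'
  6. keep 'o'
  7. keep 'n'
Edit distance = 3
Max length = max(7, 7) = 7
Similarity = 1 - 3/7
= 0.5714


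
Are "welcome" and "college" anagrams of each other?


Word 1: "welcome" → sorted: ceelmow
Word 2: "college" → sorted: ceegllo
Same letters? ceelmow != ceegllo
Anagram = No


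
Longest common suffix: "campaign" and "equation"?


Word 1: "campaign"
Word 2: "equation"
Comparing from end:
  Pos -1: 'n' == 'n'
  Pos -2: 'g' != 'o' (stop)
LCS = "n" (length 1)


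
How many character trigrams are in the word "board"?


Word: "board" (length 5)
Number of 3-grams = length - 3 + 1 = 5 - 3 + 1
= 3


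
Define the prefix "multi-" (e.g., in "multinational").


Prefix: multi-
Example: multinational (multi- + national)
Meaning = many


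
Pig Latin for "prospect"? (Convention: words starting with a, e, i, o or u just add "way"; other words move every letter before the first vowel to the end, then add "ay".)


Word: "prospect"
Starts with consonant(s) → move to end, add 'ay'
Consonant cluster: "pr"
Pig Latin = "ospectpray"


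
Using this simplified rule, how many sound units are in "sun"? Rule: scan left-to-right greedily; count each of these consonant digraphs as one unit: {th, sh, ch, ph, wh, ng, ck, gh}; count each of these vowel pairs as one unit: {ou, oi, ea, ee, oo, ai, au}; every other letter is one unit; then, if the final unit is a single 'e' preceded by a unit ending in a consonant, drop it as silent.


Word: "sun" (3 letters)
Left-to-right scan:
  [1] 's' (letter)
  [2] 'u' (letter)
  [3] 'n' (letter)
Units from scan: 3
Sound units = 3 units


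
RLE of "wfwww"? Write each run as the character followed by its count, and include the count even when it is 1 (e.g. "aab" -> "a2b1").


String: "wfwww"
Scanning for consecutive runs:
  'w' x 1
  'f' x 1
  'w' x 3
RLE = "w1f1w3"


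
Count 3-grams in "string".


Word: "string" (length 6)
Number of 3-grams = length - 3 + 1 = 6 - 3 + 1
= 4


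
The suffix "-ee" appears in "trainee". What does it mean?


Suffix: -ee
Example: trainee (train + -ee)
Meaning = one who receives


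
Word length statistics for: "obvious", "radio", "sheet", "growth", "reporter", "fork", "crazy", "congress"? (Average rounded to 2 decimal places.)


Lengths: "obvious"=7, "radio"=5, "sheet"=5, "growth"=6, "reporter"=8, "fork"=4, "crazy"=5, "congress"=8
Sum = 48, Count = 8
Average = 48/8 = 6.00
= avg=6.00, min=4, max=8


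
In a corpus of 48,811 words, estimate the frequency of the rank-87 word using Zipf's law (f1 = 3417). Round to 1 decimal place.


Zipf's law: f(r) = f(1) / r
f(1) = 3417
f(87) = 3417 / 87
= 39.3 occurrences


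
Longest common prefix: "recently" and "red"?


Word 1: "recently"
Word 2: "red"
Comparing from start:
  Pos 0: 'r' == 'r'
  Pos 1: 'e' == 'e'
  Pos 2: 'c' != 'd' (stop)
LCP = "re" (length 2)


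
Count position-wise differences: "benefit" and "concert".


Comparing character by character (same length = 7):
  Pos 0: 'b' vs 'c' !=
  Pos 1: 'e' vs 'o' !=
  Pos 2: 'n' vs 'n' =
  Pos 3: 'e' vs 'c' !=
  Pos 4: 'f' vs 'e' !=
  Pos 5: 'i' vs 'r' !=
  Pos 6: 't' vs 't' =
Hamming distance = 5


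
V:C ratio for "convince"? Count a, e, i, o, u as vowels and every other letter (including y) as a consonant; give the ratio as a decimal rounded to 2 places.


Word: "convince"
Vowels (a,e,i,o,u): 3
Consonants: 5
Ratio = 3/5
= 0.60


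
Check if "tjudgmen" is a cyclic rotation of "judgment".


Word: "judgment", Candidate: "tjudgmen"
Method: check if candidate is substring of word+word
"judgmentjudgment" contains "tjudgmen"? Yes
Is rotation = Yes


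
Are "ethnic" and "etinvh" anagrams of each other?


Word 1: "ethnic" → sorted: cehint
Word 2: "etinvh" → sorted: ehintv
Same letters? cehint != ehintv
Anagram = No


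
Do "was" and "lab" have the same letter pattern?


Pattern of "was": [0, 1, 2]
Pattern of "lab": [0, 1, 2]
Patterns match
Same pattern = Yes


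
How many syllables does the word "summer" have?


Word: "summer"
Syllable breakdown: sum-mer
Counting: 2 parts
= 2 syllables


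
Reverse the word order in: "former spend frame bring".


Original: "former spend frame bring"
Words (1..n): former | spend | frame | bring
Reversed (n..1): bring | frame | spend | former
Result = "bring frame spend former"


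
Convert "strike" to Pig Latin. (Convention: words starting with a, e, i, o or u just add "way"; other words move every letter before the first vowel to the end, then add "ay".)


Word: "strike"
Starts with consonant(s) → move to end, add 'ay'
Consonant cluster: "str"
Pig Latin = "ikestray"


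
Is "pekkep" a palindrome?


Word: "pekkep"
Reversed: "pekkep"
Forward == Backward? pekkep == pekkep
Palindrome = Yes


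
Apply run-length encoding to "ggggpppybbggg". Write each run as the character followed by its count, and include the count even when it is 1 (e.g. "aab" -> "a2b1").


String: "ggggpppybbggg"
Scanning for consecutive runs:
  'g' x 4
  'p' x 3
  'y' x 1
  'b' x 2
  'g' x 3
RLE = "g4p3y1b2g3"


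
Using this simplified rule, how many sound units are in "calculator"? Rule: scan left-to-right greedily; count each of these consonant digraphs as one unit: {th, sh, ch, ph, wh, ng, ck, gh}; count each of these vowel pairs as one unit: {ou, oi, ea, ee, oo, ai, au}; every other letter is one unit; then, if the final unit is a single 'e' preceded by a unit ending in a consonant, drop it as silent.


Word: "calculator" (10 letters)
Left-to-right scan:
  [1] 'c' (letter)
  [2] 'a' (letter)
  [3] 'l' (letter)
  [4] 'c' (letter)
  [5] 'u' (letter)
  [6] 'l' (letter)
  [7] 'a' (letter)
  [8] 't' (letter)
  [9] 'o' (letter)
  [10] 'r' (letter)
Units from scan: 10
Sound units = 10 units


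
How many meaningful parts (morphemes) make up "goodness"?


Word: "goodness"
Morphemes: good / -ness
Each morpheme carries meaning
= 2 morphemes


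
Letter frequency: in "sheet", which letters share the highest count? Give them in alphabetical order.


Word: "sheet"
Letter counts:
  'e': 2
  'h': 1
  's': 1
  't': 1
Maximum count = 2
Most frequent = 'e' (2 times each)


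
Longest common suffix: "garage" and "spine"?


Word 1: "garage"
Word 2: "spine"
Comparing from end:
  Pos -1: 'e' == 'e'
  Pos -2: 'g' != 'n' (stop)
LCS = "e" (length 1)


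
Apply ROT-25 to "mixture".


Word: "mixture"
Shift: 25
Each letter → (letter + shift) mod 26:
  'm' (12) + 25 = 11 → 'l'
  'i' (8) + 25 = 7 → 'h'
  'x' (23) + 25 = 22 → 'w'
  't' (19) + 25 = 18 → 's'
  'u' (20) + 25 = 19 → 't'
  'r' (17) + 25 = 16 → 'q'
  'e' (4) + 25 = 3 → 'd'
Result = "lhwstqd"


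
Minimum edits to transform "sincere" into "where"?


Word 1: "sincere" (length 7)
Word 2: "where" (length 5)
One optimal edit sequence (insert/delete/substitute each cost 1):
  1. delete 's'  (+1)
  2. delete 'i'  (+1)
  3. substitute 'n' -> 'w'  (+1)
  4. substitute 'c' -> 'h'  (+1)
  5. keep 'e'
  6. keep 'r'
  7. keep 'e'
Total edit operations: 4
Edit distance = 4


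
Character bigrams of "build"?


Word: "build" (length 5)
Number of bigrams = 5 - 2 + 1 = 4
  Position 0: "bu"
  Position 1: "ui"
  Position 2: "il"
  Position 3: "ld"
Bigrams = "bu", "ui", "il", "ld"


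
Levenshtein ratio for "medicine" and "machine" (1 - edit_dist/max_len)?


Word 1: "medicine" (length 8)
Word 2: "machine" (length 7)
One optimal edit sequence:
  1. keep 'm'
  2. delete 'e'  (+1)
  3. substitute 'd' -> 'a'  (+1)
  4. substitute 'i' -> 'c'  (+1)
  5. substitute 'c' -> 'h'  (+1)
  6. keep 'i'
  7. keep 'n'
  8. keep 'e'
Edit distance = 4
Max length = max(8, 7) = 8
Similarity = 1 - 4/8
= 0.5000


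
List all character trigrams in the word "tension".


Word: "tension" (length 7)
Number of trigrams = 7 - 3 + 1 = 5
  Position 0: "ten"
  Position 1: "ens"
  Position 2: "nsi"
  Position 3: "sio"
  Position 4: "ion"
Trigrams = "ten", "ens", "nsi", "sio", "ion"


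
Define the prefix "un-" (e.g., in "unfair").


Prefix: un-
Example: unfair (un- + fair)
Meaning = not / reverse


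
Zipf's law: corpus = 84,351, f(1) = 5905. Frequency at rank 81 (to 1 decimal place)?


Zipf's law: f(r) = f(1) / r
f(1) = 5905
f(81) = 5905 / 81
= 72.9 occurrences


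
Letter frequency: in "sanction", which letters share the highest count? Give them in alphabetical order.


Word: "sanction"
Letter counts:
  'a': 1
  'c': 1
  'i': 1
  'n': 2
  'o': 1
  's': 1
  't': 1
Maximum count = 2
Most frequent = 'n' (2 times each)


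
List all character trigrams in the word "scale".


Word: "scale" (length 5)
Number of trigrams = 5 - 3 + 1 = 3
  Position 0: "sca"
  Position 1: "cal"
  Position 2: "ale"
Trigrams = "sca", "cal", "ale"


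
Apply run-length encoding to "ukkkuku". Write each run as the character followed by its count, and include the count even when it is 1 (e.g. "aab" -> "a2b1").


String: "ukkkuku"
Scanning for consecutive runs:
  'u' x 1
  'k' x 3
  'u' x 1
  'k' x 1
  'u' x 1
RLE = "u1k3u1k1u1"


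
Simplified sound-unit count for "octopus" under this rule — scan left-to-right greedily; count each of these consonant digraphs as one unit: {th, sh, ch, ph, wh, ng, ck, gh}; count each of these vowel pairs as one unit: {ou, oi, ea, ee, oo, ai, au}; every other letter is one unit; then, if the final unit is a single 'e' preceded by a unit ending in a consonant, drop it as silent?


Word: "octopus" (7 letters)
Left-to-right scan:
  [1] 'o' (letter)
  [2] 'c' (letter)
  [3] 't' (letter)
  [4] 'o' (letter)
  [5] 'p' (letter)
  [6] 'u' (letter)
  [7] 's' (letter)
Units from scan: 7
Sound units = 7 units


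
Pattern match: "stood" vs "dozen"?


Pattern of "stood": [0, 1, 2, 2, 3]
Pattern of "dozen": [0, 1, 2, 3, 4]
Patterns do not match
Same pattern = No


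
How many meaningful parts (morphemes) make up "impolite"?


Word: "impolite"
Morphemes: im- | polite
Each morpheme carries meaning
= 2 morphemes


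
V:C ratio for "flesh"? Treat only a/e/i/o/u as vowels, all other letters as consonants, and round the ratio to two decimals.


Word: "flesh"
Vowels (a,e,i,o,u): 1
Consonants: 4
Ratio = 1/4
= 0.25


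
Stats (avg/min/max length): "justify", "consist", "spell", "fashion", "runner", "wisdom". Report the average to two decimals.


Lengths: "justify"=7, "consist"=7, "spell"=5, "fashion"=7, "runner"=6, "wisdom"=6
Sum = 38, Count = 6
Average = 38/6 = 6.33
= avg=6.33, min=5, max=7


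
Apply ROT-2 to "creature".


Word: "creature"
Shift: 2
Each letter → (letter + shift) mod 26:
  'c' (2) + 2 = 4 → 'e'
  'r' (17) + 2 = 19 → 't'
  'e' (4) + 2 = 6 → 'g'
  'a' (0) + 2 = 2 → 'c'
  't' (19) + 2 = 21 → 'v'
  'u' (20) + 2 = 22 → 'w'
  'r' (17) + 2 = 19 → 't'
  'e' (4) + 2 = 6 → 'g'
Result = "etgcvwtg"


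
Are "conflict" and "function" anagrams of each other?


Word 1: "conflict" → sorted: ccfilnot
Word 2: "function" → sorted: cfinnotu
Same letters? ccfilnot != cfinnotu
Anagram = No


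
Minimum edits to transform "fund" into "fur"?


Word 1: "fund" (length 4)
Word 2: "fur" (length 3)
One optimal edit sequence (insert/delete/substitute each cost 1):
  1. keep 'f'
  2. keep 'u'
  3. delete 'n'  (+1)
  4. substitute 'd' -> 'r'  (+1)
Total edit operations: 2
Edit distance = 2


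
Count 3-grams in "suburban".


Word: "suburban" (length 8)
Number of 3-grams = length - 3 + 1 = 8 - 3 + 1
= 6


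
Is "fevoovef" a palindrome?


Word: "fevoovef"
Reversed: "fevoovef"
Forward == Backward? fevoovef == fevoovef
Palindrome = Yes


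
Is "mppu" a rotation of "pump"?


Word: "pump", Candidate: "mppu"
Method: check if candidate is substring of word+word
"pumppump" contains "mppu"? Yes
Is rotation = Yes


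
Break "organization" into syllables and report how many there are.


Word: "organization"
Syllable breakdown: or / gan / i / za / tion
Counting: 5 parts
= 5 syllables


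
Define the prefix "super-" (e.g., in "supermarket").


Prefix: super-
Example: supermarket = super- + market
Meaning = above / beyond


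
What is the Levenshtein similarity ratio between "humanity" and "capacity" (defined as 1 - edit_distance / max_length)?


Word 1: "humanity" (length 8)
Word 2: "capacity" (length 8)
One optimal edit sequence:
  1. substitute 'h' -> 'c'  (+1)
  2. substitute 'u' -> 'a'  (+1)
  3. substitute 'm' -> 'p'  (+1)
  4. keep 'a'
  5. substitute 'n' -> 'c'  (+1)
  6. keep 'i'
  7. keep 't'
  8. keep 'y'
Edit distance = 4
Max length = max(8, 8) = 8
Similarity = 1 - 4/8
= 0.5000


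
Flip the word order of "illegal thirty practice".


Original: "illegal thirty practice"
Words (1..n): illegal | thirty | practice
Reversed (n..1): practice | thirty | illegal
Result = "practice thirty illegal"


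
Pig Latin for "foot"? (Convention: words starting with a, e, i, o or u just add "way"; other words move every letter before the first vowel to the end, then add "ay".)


Word: "foot"
Starts with consonant(s) → move to end, add 'ay'
Consonant cluster: "f"
Pig Latin = "ootfay"


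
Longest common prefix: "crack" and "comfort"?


Word 1: "crack"
Word 2: "comfort"
Comparing from start:
  Pos 0: 'c' == 'c'
  Pos 1: 'r' != 'o' (stop)
LCP = "c" (length 1)


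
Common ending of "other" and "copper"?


Word 1: "other"
Word 2: "copper"
Comparing from end:
  Pos -1: 'r' == 'r'
  Pos -2: 'e' == 'e'
  Pos -3: 'h' != 'p' (stop)
LCS = "er" (length 2)


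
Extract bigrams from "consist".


Word: "consist" (length 7)
Number of bigrams = 7 - 2 + 1 = 6
  Position 0: "co"
  Position 1: "on"
  Position 2: "ns"
  Position 3: "si"
  Position 4: "is"
  Position 5: "st"
Bigrams = "co", "on", "ns", "si", "is", "st"


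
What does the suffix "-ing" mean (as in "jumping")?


Suffix: -ing
Example: jumping (jump + -ing)
Meaning = present participle


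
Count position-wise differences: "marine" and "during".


Comparing character by character (same length = 6):
  Pos 0: 'm' vs 'd' !=
  Pos 1: 'a' vs 'u' !=
  Pos 2: 'r' vs 'r' =
  Pos 3: 'i' vs 'i' =
  Pos 4: 'n' vs 'n' =
  Pos 5: 'e' vs 'g' !=
Hamming distance = 3


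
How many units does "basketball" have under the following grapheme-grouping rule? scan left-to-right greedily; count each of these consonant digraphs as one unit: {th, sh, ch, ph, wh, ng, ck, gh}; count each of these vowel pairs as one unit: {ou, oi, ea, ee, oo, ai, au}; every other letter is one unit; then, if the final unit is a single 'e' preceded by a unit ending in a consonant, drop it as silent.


Word: "basketball" (10 letters)
Left-to-right scan:
  (1) 'b' (letter)
  (2) 'a' (letter)
  (3) 's' (letter)
  (4) 'k' (letter)
  (5) 'e' (letter)
  (6) 't' (letter)
  (7) 'b' (letter)
  (8) 'a' (letter)
  (9) 'l' (letter)
  (10) 'l' (letter)
Units from scan: 10
Sound units = 10 units


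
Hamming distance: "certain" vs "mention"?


Comparing character by character (same length = 7):
  Pos 0: 'c' vs 'm' !=
  Pos 1: 'e' vs 'e' =
  Pos 2: 'r' vs 'n' !=
  Pos 3: 't' vs 't' =
  Pos 4: 'a' vs 'i' !=
  Pos 5: 'i' vs 'o' !=
  Pos 6: 'n' vs 'n' =
Hamming distance = 4


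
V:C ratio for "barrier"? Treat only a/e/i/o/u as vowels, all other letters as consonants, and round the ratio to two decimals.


Word: "barrier"
Vowels (a,e,i,o,u): 3
Consonants: 4
Ratio = 3/4
= 0.75


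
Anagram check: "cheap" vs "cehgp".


Word 1: "cheap" → sorted: acehp
Word 2: "cehgp" → sorted: ceghp
Same letters? acehp != ceghp
Anagram = No


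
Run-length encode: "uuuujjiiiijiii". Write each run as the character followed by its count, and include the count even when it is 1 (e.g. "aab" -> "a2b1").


String: "uuuujjiiiijiii"
Scanning for consecutive runs:
  'u' x 4
  'j' x 2
  'i' x 4
  'j' x 1
  'i' x 3
RLE = "u4j2i4j1i3"


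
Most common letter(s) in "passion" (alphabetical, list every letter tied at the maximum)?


Word: "passion"
Letter counts:
  'a': 1
  'i': 1
  'n': 1
  'o': 1
  'p': 1
  's': 2
Maximum count = 2
Most frequent = 's' (2 times each)


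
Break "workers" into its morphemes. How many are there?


Word: "workers"
Morphemes: work / -er / -s
Each morpheme carries meaning
= 3 morphemes


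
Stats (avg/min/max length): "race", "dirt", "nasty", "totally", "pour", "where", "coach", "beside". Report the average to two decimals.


Lengths: "race"=4, "dirt"=4, "nasty"=5, "totally"=7, "pour"=4, "where"=5, "coach"=5, "beside"=6
Sum = 40, Count = 8
Average = 40/8 = 5.00
= avg=5.00, min=4, max=7


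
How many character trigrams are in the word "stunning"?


Word: "stunning" (length 8)
Number of 3-grams = length - 3 + 1 = 8 - 3 + 1
= 6


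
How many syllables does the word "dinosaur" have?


Word: "dinosaur"
Syllable breakdown: di · no · saur
Counting: 3 parts
= 3 syllables


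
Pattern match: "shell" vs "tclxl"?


Pattern of "shell": [0, 1, 2, 3, 3]
Pattern of "tclxl": [0, 1, 2, 3, 2]
Patterns do not match
Same pattern = No


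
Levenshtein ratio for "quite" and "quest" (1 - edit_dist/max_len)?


Word 1: "quite" (length 5)
Word 2: "quest" (length 5)
One optimal edit sequence:
  1. keep 'q'
  2. keep 'u'
  3. substitute 'i' -> 'e'  (+1)
  4. substitute 't' -> 's'  (+1)
  5. substitute 'e' -> 't'  (+1)
Edit distance = 3
Max length = max(5, 5) = 5
Similarity = 1 - 3/5
= 0.4000


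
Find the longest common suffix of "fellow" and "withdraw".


Word 1: "fellow"
Word 2: "withdraw"
Comparing from end:
  Pos -1: 'w' == 'w'
  Pos -2: 'o' != 'a' (stop)
LCS = "w" (length 1)


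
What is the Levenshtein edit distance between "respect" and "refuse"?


Word 1: "respect" (length 7)
Word 2: "refuse" (length 6)
One optimal edit sequence (insert/delete/substitute each cost 1):
  1. keep 'r'
  2. keep 'e'
  3. delete 's'  (+1)
  4. substitute 'p' -> 'f'  (+1)
  5. substitute 'e' -> 'u'  (+1)
  6. substitute 'c' -> 's'  (+1)
  7. substitute 't' -> 'e'  (+1)
Total edit operations: 5
Edit distance = 5


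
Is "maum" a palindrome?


Word: "maum"
Reversed: "muam"
Forward == Backward? maum != muam
Palindrome = No


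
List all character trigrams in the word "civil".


Word: "civil" (length 5)
Number of trigrams = 5 - 3 + 1 = 3
  Position 0: "civ"
  Position 1: "ivi"
  Position 2: "vil"
Trigrams = "civ", "ivi", "vil"


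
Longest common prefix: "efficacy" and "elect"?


Word 1: "efficacy"
Word 2: "elect"
Comparing from start:
  Pos 0: 'e' == 'e'
  Pos 1: 'f' != 'l' (stop)
LCP = "e" (length 1)


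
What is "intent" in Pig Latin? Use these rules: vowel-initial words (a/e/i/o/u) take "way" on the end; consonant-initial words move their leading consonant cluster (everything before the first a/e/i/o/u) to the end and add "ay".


Word: "intent"
Starts with vowel → add 'way'
Pig Latin = "intentway"


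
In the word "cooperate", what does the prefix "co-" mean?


Prefix: co-
As in: cooperate -> co- + operate
Meaning = together


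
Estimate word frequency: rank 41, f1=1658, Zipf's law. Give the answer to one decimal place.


Zipf's law: f(r) = f(1) / r
f(1) = 1658
f(41) = 1658 / 41
= 40.4 occurrences


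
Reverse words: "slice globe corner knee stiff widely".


Original: "slice globe corner knee stiff widely"
Words (1..n): slice | globe | corner | knee | stiff | widely
Reversed (n..1): widely | stiff | knee | corner | globe | slice
Result = "widely stiff knee corner globe slice"


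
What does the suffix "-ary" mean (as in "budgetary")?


Suffix: -ary
Example: budgetary = budget + -ary
Meaning = relating to


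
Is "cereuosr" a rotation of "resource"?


Word: "resource", Candidate: "cereuosr"
Method: check if candidate is substring of word+word
"resourceresource" contains "cereuosr"? No
Is rotation = No


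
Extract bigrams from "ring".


Word: "ring" (length 4)
Number of bigrams = 4 - 2 + 1 = 3
  Position 0: "ri"
  Position 1: "in"
  Position 2: "ng"
Bigrams = "ri", "in", "ng"


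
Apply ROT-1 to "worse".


Word: "worse"
Shift: 1
Each letter → (letter + shift) mod 26:
  'w' (22) + 1 = 23 → 'x'
  'o' (14) + 1 = 15 → 'p'
  'r' (17) + 1 = 18 → 's'
  's' (18) + 1 = 19 → 't'
  'e' (4) + 1 = 5 → 'f'
Result = "xpstf"


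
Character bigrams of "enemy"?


Word: "enemy" (length 5)
Number of bigrams = 5 - 2 + 1 = 4
  Position 0: "en"
  Position 1: "ne"
  Position 2: "em"
  Position 3: "my"
Bigrams = "en", "ne", "em", "my"


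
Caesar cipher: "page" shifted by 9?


Word: "page"
Shift: 9
Each letter → (letter + shift) mod 26:
  'p' (15) + 9 = 24 → 'y'
  'a' (0) + 9 = 9 → 'j'
  'g' (6) + 9 = 15 → 'p'
  'e' (4) + 9 = 13 → 'n'
Result = "yjpn"


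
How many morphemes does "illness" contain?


Word: "illness"
Morphemes: ill / -ness
Each morpheme carries meaning
= 2 morphemes


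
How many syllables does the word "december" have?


Word: "december"
Syllable breakdown: de | cem | ber
Counting: 3 parts
= 3 syllables


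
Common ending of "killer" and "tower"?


Word 1: "killer"
Word 2: "tower"
Comparing from end:
  Pos -1: 'r' == 'r'
  Pos -2: 'e' == 'e'
  Pos -3: 'l' != 'w' (stop)
LCS = "er" (length 2)


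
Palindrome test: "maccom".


Word: "maccom"
Reversed: "moccam"
Forward == Backward? maccom != moccam
Palindrome = No


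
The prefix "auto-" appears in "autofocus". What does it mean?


Prefix: auto-
As in: autofocus -> auto- + focus
Meaning = self


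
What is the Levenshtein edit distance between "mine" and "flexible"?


Word 1: "mine" (length 4)
Word 2: "flexible" (length 8)
One optimal edit sequence (insert/delete/substitute each cost 1):
  1. insert 'f'  (+1)
  2. insert 'l'  (+1)
  3. insert 'e'  (+1)
  4. substitute 'm' -> 'x'  (+1)
  5. keep 'i'
  6. insert 'b'  (+1)
  7. substitute 'n' -> 'l'  (+1)
  8. keep 'e'
Total edit operations: 6
Edit distance = 6


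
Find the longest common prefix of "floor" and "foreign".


Word 1: "floor"
Word 2: "foreign"
Comparing from start:
  Pos 0: 'f' == 'f'
  Pos 1: 'l' != 'o' (stop)
LCP = "f" (length 1)


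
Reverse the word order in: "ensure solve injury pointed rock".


Original: "ensure solve injury pointed rock"
Words (1..n): ensure | solve | injury | pointed | rock
Reversed (n..1): rock | pointed | injury | solve | ensure
Result = "rock pointed injury solve ensure"


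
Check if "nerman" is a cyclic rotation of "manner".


Word: "manner", Candidate: "nerman"
Method: check if candidate is substring of word+word
"mannermanner" contains "nerman"? Yes
Is rotation = Yes


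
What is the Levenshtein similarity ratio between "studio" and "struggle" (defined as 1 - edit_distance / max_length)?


Word 1: "studio" (length 6)
Word 2: "struggle" (length 8)
One optimal edit sequence:
  1. keep 's'
  2. keep 't'
  3. insert 'r'  (+1)
  4. keep 'u'
  5. insert 'g'  (+1)
  6. substitute 'd' -> 'g'  (+1)
  7. substitute 'i' -> 'l'  (+1)
  8. substitute 'o' -> 'e'  (+1)
Edit distance = 5
Max length = max(6, 8) = 8
Similarity = 1 - 5/8
= 0.3750


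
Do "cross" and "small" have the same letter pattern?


Pattern of "cross": [0, 1, 2, 3, 3]
Pattern of "small": [0, 1, 2, 3, 3]
Patterns match
Same pattern = Yes


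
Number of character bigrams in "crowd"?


Word: "crowd" (length 5)
Number of 2-grams = length - 2 + 1 = 5 - 2 + 1
= 4


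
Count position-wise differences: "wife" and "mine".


Comparing character by character (same length = 4):
  Pos 0: 'w' vs 'm' !=
  Pos 1: 'i' vs 'i' =
  Pos 2: 'f' vs 'n' !=
  Pos 3: 'e' vs 'e' =
Hamming distance = 2


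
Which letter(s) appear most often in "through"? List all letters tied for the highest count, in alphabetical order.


Word: "through"
Letter counts:
  'g': 1
  'h': 2
  'o': 1
  'r': 1
  't': 1
  'u': 1
Maximum count = 2
Most frequent = 'h' (2 times each)


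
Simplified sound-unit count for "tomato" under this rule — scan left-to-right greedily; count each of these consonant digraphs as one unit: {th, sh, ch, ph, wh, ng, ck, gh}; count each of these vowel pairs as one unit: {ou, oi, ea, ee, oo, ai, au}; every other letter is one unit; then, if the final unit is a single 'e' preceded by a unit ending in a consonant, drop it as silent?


Word: "tomato" (6 letters)
Left-to-right scan:
  [1] 't' (letter)
  [2] 'o' (letter)
  [3] 'm' (letter)
  [4] 'a' (letter)
  [5] 't' (letter)
  [6] 'o' (letter)
Units from scan: 6
Sound units = 6 units


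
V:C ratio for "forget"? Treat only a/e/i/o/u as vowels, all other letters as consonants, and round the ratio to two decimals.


Word: "forget"
Vowels (a,e,i,o,u): 2
Consonants: 4
Ratio = 2/4
= 0.50


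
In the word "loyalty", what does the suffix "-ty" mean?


Suffix: -ty
Example: loyalty = loyal + -ty
Meaning = quality of


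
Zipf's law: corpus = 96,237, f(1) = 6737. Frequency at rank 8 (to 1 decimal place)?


Zipf's law: f(r) = f(1) / r
f(1) = 6737
f(8) = 6737 / 8
= 842.1 occurrences


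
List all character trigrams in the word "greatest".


Word: "greatest" (length 8)
Number of trigrams = 8 - 3 + 1 = 6
  Position 0: "gre"
  Position 1: "rea"
  Position 2: "eat"
  Position 3: "ate"
  Position 4: "tes"
  Position 5: "est"
Trigrams = "gre", "rea", "eat", "ate", "tes", "est"


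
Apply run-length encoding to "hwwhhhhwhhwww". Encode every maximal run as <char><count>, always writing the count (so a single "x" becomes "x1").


String: "hwwhhhhwhhwww"
Scanning for consecutive runs:
  'h' x 1
  'w' x 2
  'h' x 4
  'w' x 1
  'h' x 2
  'w' x 3
RLE = "h1w2h4w1h2w3"


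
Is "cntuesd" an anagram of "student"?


Word 1: "student" → sorted: densttu
Word 2: "cntuesd" → sorted: cdenstu
Same letters? densttu != cdenstu
Anagram = No


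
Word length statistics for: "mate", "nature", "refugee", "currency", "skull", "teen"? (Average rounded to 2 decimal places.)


Lengths: "mate"=4, "nature"=6, "refugee"=7, "currency"=8, "skull"=5, "teen"=4
Sum = 34, Count = 6
Average = 34/6 = 5.67
= avg=5.67, min=4, max=8


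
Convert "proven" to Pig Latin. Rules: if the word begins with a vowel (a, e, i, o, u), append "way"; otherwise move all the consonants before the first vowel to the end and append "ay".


Word: "proven"
Starts with consonant(s) → move to end, add 'ay'
Consonant cluster: "pr"
Pig Latin = "ovenpray"


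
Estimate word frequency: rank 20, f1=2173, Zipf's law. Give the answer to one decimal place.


Zipf's law: f(r) = f(1) / r
f(1) = 2173
f(20) = 2173 / 20
= 108.7 occurrences


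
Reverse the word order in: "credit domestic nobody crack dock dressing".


Original: "credit domestic nobody crack dock dressing"
Words (1..n): credit | domestic | nobody | crack | dock | dressing
Reversed (n..1): dressing | dock | crack | nobody | domestic | credit
Result = "dressing dock crack nobody domestic credit"


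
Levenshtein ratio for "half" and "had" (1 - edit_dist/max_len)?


Word 1: "half" (length 4)
Word 2: "had" (length 3)
One optimal edit sequence:
  1. keep 'h'
  2. keep 'a'
  3. delete 'l'  (+1)
  4. substitute 'f' -> 'd'  (+1)
Edit distance = 2
Max length = max(4, 3) = 4
Similarity = 1 - 2/4
= 0.5000


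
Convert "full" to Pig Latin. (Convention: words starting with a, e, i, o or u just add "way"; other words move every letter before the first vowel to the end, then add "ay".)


Word: "full"
Starts with consonant(s) → move to end, add 'ay'
Consonant cluster: "f"
Pig Latin = "ullfay"


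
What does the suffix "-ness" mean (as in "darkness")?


Suffix: -ness
As in: darkness -> dark + -ness
Meaning = state of being


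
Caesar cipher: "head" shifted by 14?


Word: "head"
Shift: 14
Each letter → (letter + shift) mod 26:
  'h' (7) + 14 = 21 → 'v'
  'e' (4) + 14 = 18 → 's'
  'a' (0) + 14 = 14 → 'o'
  'd' (3) + 14 = 17 → 'r'
Result = "vsor"


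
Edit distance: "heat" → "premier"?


Word 1: "heat" (length 4)
Word 2: "premier" (length 7)
One optimal edit sequence (insert/delete/substitute each cost 1):
  1. insert 'p'  (+1)
  2. substitute 'h' -> 'r'  (+1)
  3. keep 'e'
  4. insert 'm'  (+1)
  5. insert 'i'  (+1)
  6. substitute 'a' -> 'e'  (+1)
  7. substitute 't' -> 'r'  (+1)
Total edit operations: 6
Edit distance = 6


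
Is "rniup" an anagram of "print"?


Word 1: "print" → sorted: inprt
Word 2: "rniup" → sorted: inpru
Same letters? inprt != inpru
Anagram = No


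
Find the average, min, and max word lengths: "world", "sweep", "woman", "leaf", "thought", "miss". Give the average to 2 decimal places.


Lengths: "world"=5, "sweep"=5, "woman"=5, "leaf"=4, "thought"=7, "miss"=4
Sum = 30, Count = 6
Average = 30/6 = 5.00
= avg=5.00, min=4, max=7


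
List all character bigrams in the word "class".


Word: "class" (length 5)
Number of bigrams = 5 - 2 + 1 = 4
  Position 0: "cl"
  Position 1: "la"
  Position 2: "as"
  Position 3: "ss"
Bigrams = "cl", "la", "as", "ss"


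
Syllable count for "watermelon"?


Word: "watermelon"
Syllable breakdown: wa / ter / mel / on
Counting: 4 parts
= 4 syllables


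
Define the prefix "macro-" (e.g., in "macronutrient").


Prefix: macro-
As in: macronutrient -> macro- + nutrient
Meaning = large


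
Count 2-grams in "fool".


Word: "fool" (length 4)
Number of 2-grams = length - 2 + 1 = 4 - 2 + 1
= 3


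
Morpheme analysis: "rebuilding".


Word: "rebuilding"
Morphemes: re- / build / -ing
Each morpheme carries meaning
= 3 morphemes


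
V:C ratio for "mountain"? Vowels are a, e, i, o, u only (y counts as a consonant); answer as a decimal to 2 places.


Word: "mountain"
Vowels (a,e,i,o,u): 4
Consonants: 4
Ratio = 4/4
= 1.00
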